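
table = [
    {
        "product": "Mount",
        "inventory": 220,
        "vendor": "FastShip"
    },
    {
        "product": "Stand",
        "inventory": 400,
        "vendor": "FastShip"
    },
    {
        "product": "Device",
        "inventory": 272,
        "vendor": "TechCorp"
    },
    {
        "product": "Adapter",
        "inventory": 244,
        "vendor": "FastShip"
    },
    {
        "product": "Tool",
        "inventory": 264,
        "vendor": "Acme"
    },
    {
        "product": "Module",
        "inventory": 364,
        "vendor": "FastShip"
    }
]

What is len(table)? 6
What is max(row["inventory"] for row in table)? 400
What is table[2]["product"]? "Device"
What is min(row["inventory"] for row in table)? 220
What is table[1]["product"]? "Stand"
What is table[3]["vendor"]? "FastShip"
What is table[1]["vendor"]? "FastShip"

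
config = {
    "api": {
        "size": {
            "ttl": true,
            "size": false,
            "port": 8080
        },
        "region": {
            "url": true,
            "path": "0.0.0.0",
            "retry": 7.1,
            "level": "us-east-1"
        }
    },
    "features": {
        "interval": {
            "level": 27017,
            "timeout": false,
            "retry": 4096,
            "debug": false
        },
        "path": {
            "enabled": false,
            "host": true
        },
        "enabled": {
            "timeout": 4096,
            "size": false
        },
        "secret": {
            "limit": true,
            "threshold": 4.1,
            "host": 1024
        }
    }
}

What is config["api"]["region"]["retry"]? 7.1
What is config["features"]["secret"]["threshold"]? 4.1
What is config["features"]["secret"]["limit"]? True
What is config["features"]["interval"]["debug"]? False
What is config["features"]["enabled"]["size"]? False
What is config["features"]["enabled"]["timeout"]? 4096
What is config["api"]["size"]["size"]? False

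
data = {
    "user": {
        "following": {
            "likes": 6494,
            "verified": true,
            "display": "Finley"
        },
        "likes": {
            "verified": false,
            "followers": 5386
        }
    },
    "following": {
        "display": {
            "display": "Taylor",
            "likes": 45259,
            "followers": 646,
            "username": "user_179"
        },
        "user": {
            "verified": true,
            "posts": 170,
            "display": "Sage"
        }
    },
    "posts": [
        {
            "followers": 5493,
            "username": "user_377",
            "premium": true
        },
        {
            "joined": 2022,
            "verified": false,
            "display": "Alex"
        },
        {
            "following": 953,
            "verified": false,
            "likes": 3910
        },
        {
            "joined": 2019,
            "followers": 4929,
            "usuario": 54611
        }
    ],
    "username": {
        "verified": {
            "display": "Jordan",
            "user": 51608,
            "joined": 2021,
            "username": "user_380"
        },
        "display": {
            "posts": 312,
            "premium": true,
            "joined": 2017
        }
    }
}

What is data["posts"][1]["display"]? "Alex"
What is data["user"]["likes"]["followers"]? 5386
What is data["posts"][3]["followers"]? 4929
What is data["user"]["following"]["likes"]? 6494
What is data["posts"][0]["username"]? "user_377"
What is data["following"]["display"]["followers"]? 646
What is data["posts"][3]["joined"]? 2019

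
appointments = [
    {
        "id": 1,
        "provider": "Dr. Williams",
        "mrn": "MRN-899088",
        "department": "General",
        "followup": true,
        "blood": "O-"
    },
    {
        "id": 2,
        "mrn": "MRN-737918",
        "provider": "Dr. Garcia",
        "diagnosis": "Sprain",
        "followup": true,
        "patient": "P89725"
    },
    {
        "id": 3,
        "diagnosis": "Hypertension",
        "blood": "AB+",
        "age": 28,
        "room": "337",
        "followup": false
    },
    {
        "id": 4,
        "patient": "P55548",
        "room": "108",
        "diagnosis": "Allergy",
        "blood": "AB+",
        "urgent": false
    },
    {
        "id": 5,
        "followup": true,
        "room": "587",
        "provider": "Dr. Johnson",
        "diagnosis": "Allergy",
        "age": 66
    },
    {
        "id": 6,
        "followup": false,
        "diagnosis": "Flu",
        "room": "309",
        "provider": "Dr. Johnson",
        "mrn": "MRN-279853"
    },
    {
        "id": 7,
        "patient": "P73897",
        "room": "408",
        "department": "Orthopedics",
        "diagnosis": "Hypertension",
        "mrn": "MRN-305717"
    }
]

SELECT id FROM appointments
[1, 2, 3, 4, 5, 6, 7]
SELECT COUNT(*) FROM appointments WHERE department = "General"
1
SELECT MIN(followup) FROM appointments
False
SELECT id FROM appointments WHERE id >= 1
[1, 2, 3, 4, 5, 6, 7]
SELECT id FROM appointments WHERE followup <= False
[3, 6]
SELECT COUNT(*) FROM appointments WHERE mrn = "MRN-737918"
1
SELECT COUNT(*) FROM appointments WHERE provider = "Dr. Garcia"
1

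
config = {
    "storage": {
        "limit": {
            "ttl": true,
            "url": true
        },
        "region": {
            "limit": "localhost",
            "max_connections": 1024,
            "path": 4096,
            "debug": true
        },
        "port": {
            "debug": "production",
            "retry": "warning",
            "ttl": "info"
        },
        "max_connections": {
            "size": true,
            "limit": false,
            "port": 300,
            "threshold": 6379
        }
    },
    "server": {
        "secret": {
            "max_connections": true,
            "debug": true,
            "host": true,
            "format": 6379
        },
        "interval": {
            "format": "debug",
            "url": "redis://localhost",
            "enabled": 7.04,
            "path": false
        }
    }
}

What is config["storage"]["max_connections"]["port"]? 300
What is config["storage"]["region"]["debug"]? True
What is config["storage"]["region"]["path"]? 4096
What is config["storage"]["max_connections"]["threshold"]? 6379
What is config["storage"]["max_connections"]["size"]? True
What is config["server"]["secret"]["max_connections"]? True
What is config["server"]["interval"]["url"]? "redis://localhost"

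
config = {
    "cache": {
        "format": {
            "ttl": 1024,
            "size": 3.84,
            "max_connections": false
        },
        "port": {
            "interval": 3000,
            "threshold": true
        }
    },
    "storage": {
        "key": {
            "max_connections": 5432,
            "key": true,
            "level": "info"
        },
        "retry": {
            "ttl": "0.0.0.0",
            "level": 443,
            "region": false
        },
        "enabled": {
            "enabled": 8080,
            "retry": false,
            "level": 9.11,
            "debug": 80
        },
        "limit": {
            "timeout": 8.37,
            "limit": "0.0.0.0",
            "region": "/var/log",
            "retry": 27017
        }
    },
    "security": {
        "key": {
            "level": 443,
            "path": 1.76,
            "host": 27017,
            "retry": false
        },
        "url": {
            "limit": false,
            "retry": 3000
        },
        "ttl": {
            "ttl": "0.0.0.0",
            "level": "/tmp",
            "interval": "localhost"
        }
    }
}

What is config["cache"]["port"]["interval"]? 3000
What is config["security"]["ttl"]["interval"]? "localhost"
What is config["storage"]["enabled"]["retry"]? False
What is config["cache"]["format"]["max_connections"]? False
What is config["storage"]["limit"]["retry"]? 27017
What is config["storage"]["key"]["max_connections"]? 5432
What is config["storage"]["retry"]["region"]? False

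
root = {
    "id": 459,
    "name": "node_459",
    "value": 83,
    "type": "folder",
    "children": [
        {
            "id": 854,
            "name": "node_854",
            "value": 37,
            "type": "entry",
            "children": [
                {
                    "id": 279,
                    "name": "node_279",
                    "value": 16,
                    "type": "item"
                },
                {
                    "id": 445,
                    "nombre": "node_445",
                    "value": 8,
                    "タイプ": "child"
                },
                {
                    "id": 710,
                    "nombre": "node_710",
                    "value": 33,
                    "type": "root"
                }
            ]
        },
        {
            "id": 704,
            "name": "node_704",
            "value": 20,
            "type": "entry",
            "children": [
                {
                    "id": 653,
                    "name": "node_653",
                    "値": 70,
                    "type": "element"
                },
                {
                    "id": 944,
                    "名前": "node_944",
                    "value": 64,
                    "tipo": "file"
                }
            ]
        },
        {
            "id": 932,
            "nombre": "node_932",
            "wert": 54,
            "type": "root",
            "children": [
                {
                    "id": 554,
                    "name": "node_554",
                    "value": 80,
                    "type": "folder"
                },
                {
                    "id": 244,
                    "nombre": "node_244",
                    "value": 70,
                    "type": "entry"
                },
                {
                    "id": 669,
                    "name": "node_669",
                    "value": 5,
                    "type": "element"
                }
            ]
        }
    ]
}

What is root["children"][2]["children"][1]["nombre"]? "node_244"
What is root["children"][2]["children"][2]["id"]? 669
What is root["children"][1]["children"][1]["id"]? 944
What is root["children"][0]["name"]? "node_854"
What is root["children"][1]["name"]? "node_704"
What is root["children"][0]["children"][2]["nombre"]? "node_710"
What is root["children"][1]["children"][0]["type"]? "element"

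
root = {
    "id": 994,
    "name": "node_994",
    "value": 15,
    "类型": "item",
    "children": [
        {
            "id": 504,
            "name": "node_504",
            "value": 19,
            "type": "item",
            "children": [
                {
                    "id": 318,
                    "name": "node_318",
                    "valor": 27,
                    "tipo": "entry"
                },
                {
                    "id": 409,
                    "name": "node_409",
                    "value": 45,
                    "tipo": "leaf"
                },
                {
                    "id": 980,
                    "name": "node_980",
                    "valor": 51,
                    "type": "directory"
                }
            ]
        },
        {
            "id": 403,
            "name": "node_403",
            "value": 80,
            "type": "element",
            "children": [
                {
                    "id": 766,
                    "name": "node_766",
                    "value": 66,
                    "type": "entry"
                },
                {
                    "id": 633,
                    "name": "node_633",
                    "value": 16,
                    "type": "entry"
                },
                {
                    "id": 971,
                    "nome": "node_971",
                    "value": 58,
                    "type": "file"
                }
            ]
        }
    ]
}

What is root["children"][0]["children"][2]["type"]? "directory"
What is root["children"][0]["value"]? 19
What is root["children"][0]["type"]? "item"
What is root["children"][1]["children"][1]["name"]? "node_633"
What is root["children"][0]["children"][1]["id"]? 409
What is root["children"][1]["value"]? 80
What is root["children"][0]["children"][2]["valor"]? 51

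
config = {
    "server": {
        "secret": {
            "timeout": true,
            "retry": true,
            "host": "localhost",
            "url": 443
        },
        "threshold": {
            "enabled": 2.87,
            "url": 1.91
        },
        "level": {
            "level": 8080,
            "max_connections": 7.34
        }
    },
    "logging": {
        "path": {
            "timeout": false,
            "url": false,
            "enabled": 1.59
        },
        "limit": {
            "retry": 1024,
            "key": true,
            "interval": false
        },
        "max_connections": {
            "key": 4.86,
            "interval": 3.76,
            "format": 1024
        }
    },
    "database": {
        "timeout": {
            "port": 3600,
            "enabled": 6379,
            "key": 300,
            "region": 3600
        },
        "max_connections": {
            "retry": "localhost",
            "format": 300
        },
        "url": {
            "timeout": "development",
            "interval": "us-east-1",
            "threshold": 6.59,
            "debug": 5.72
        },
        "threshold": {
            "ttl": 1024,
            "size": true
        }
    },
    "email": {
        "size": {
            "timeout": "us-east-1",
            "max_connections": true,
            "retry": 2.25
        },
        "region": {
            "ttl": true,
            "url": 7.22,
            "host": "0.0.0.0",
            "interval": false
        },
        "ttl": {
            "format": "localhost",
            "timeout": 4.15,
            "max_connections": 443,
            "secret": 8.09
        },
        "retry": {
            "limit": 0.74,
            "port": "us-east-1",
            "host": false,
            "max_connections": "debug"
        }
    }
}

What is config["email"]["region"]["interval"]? False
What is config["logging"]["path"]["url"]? False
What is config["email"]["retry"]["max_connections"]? "debug"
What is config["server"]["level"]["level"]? 8080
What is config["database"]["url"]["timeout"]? "development"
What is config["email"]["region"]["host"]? "0.0.0.0"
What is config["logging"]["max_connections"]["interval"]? 3.76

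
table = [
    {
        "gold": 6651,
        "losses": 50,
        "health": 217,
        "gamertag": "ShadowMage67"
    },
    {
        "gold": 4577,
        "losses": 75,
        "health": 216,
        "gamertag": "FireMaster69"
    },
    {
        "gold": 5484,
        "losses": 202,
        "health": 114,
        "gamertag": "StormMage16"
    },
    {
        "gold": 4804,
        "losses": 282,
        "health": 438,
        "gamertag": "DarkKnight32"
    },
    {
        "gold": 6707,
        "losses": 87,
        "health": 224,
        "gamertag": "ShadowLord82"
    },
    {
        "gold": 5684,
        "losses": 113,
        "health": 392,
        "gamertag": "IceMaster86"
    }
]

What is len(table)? 6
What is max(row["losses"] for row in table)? 282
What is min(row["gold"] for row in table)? 4577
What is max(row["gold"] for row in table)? 6707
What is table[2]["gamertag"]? "StormMage16"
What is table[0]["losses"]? 50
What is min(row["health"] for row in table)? 114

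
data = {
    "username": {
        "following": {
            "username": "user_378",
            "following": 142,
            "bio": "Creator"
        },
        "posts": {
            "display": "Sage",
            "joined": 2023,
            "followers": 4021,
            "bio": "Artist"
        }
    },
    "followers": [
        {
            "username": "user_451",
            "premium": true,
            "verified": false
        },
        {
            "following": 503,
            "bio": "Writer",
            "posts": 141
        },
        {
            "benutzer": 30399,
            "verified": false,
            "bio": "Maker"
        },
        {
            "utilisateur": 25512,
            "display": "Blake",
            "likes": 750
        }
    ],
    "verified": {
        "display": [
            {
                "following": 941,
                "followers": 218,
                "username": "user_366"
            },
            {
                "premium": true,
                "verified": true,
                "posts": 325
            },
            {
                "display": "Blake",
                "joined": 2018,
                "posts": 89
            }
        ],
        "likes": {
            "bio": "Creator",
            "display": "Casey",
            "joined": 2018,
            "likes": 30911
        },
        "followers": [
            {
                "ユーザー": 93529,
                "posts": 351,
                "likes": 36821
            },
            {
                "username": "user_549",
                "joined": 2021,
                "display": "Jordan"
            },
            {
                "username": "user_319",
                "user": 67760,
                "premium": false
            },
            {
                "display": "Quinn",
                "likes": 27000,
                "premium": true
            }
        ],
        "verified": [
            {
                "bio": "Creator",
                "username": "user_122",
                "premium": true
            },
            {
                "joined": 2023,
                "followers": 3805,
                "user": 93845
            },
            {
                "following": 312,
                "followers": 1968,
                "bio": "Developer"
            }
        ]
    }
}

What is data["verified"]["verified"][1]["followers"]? 3805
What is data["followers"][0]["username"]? "user_451"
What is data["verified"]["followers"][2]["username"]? "user_319"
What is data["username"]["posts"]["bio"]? "Artist"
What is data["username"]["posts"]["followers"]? 4021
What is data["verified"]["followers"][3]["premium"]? True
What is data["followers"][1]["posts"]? 141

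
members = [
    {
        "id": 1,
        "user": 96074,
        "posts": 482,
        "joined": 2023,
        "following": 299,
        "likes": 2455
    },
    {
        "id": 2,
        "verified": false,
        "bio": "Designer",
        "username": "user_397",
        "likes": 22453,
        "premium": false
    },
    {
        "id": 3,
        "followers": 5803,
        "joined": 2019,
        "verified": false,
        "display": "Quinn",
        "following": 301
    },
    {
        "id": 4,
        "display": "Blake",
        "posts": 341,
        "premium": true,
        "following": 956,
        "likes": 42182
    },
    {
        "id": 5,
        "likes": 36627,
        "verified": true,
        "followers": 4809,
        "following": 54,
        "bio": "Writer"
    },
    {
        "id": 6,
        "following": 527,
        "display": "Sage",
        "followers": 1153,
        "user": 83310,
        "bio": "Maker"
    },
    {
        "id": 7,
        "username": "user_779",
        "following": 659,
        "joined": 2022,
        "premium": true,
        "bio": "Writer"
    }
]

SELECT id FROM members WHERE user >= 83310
[1, 6]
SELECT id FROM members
[1, 2, 3, 4, 5, 6, 7]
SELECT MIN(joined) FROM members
2019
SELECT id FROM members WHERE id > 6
[7]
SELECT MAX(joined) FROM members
2023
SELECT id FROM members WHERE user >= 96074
[1]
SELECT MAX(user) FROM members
96074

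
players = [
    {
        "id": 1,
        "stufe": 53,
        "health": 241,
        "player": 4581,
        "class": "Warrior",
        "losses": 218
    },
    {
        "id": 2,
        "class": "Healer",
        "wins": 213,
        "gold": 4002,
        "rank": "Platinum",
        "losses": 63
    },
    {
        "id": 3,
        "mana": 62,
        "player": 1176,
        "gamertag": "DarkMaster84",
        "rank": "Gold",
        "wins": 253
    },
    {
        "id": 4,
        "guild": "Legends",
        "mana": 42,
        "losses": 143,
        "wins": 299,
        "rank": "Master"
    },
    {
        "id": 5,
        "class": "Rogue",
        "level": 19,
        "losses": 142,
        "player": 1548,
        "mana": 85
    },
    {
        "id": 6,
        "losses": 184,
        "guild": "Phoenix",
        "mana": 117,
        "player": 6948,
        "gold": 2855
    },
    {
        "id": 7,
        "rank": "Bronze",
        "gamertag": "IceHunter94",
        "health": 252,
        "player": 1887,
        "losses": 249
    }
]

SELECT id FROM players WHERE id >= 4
[4, 5, 6, 7]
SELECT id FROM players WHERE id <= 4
[1, 2, 3, 4]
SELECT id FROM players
[1, 2, 3, 4, 5, 6, 7]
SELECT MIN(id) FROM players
1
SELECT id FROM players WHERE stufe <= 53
[1]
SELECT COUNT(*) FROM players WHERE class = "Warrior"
1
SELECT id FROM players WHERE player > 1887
[1, 6]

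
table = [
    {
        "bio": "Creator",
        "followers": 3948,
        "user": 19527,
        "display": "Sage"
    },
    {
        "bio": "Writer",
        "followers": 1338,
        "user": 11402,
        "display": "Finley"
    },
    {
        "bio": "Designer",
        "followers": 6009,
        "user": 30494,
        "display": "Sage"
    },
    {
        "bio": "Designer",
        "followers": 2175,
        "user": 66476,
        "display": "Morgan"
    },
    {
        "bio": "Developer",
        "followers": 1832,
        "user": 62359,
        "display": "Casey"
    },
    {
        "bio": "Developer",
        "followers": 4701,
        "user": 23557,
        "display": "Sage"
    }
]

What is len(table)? 6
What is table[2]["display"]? "Sage"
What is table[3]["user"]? 66476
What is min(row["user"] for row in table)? 11402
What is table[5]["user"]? 23557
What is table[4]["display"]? "Casey"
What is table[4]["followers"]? 1832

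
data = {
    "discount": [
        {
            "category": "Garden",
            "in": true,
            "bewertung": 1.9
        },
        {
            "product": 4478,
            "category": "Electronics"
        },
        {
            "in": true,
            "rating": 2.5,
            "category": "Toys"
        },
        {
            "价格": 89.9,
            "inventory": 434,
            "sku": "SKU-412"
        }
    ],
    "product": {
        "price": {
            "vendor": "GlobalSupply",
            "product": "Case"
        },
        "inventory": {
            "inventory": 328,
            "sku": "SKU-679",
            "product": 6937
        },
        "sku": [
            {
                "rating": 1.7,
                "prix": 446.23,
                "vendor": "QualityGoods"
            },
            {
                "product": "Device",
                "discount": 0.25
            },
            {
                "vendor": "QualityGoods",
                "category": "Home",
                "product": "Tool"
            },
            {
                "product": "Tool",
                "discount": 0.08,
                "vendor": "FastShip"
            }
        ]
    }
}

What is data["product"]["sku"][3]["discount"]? 0.08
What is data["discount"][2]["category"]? "Toys"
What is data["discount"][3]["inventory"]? 434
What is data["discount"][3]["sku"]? "SKU-412"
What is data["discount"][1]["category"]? "Electronics"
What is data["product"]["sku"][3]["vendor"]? "FastShip"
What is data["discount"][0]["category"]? "Garden"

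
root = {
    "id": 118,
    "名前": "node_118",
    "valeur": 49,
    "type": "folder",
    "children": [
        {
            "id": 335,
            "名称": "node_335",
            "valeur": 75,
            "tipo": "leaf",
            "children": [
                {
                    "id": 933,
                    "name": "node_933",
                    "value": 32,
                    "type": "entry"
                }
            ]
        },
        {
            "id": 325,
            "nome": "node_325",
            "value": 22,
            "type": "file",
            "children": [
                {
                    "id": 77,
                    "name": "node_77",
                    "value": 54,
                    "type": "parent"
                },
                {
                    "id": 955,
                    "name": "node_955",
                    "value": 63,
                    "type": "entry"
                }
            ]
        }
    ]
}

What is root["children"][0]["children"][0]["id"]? 933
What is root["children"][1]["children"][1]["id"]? 955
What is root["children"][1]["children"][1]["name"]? "node_955"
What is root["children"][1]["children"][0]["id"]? 77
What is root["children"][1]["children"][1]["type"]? "entry"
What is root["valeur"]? 49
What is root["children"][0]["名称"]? "node_335"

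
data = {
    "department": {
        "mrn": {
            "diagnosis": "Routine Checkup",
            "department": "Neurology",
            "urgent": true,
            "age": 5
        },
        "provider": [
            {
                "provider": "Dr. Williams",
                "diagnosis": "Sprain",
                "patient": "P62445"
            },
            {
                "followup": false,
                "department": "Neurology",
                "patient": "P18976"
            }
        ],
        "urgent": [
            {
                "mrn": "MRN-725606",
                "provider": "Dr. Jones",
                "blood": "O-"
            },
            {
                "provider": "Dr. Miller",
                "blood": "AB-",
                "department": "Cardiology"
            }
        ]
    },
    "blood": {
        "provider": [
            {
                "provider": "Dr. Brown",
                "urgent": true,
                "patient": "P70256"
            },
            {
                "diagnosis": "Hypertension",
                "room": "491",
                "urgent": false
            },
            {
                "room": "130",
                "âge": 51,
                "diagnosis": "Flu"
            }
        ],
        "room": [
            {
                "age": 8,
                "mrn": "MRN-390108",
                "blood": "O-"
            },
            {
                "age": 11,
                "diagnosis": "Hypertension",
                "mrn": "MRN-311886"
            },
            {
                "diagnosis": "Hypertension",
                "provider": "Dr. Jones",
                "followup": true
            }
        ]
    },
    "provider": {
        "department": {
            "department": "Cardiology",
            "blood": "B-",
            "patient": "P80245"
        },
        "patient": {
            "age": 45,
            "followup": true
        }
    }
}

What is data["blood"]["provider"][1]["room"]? "491"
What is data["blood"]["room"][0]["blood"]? "O-"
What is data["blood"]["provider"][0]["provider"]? "Dr. Brown"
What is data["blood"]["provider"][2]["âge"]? 51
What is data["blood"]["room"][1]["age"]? 11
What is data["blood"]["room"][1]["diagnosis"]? "Hypertension"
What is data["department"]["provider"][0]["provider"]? "Dr. Williams"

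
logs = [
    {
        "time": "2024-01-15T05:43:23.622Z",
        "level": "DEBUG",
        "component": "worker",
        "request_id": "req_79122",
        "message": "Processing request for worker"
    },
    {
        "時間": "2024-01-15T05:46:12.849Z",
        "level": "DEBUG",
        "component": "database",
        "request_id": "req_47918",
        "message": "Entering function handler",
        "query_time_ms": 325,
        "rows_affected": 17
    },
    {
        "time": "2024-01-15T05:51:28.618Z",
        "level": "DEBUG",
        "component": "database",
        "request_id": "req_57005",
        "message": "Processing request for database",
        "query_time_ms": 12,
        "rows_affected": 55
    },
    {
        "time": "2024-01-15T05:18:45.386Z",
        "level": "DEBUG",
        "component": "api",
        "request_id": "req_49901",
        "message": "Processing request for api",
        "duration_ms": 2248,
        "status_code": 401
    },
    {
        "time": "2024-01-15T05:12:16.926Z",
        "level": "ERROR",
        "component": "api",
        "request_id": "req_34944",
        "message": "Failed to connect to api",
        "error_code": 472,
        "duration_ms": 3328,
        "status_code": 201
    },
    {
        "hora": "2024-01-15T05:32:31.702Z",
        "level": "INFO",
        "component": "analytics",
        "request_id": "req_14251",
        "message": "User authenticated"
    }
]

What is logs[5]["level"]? "INFO"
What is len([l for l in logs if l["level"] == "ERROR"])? 1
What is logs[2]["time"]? "2024-01-15T05:51:28.618Z"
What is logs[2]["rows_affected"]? 55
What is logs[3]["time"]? "2024-01-15T05:18:45.386Z"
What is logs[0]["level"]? "DEBUG"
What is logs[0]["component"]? "worker"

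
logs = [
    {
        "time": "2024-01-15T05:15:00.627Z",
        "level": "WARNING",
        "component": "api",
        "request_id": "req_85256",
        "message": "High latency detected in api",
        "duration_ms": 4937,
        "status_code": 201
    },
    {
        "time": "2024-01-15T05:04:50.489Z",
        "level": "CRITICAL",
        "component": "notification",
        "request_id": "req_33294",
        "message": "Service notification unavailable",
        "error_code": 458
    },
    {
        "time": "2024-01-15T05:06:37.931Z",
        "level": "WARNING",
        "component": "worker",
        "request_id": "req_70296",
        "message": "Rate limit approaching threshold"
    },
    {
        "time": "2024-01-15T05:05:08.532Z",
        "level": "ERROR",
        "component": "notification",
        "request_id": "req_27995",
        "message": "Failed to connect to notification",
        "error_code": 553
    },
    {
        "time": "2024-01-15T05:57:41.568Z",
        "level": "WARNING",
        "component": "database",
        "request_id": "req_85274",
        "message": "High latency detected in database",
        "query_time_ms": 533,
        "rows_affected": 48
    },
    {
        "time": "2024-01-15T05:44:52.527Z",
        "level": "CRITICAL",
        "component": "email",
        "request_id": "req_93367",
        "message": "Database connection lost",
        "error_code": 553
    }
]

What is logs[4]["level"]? "WARNING"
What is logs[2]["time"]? "2024-01-15T05:06:37.931Z"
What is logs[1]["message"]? "Service notification unavailable"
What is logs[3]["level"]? "ERROR"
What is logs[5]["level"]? "CRITICAL"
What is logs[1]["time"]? "2024-01-15T05:04:50.489Z"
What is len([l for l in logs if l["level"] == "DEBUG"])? 0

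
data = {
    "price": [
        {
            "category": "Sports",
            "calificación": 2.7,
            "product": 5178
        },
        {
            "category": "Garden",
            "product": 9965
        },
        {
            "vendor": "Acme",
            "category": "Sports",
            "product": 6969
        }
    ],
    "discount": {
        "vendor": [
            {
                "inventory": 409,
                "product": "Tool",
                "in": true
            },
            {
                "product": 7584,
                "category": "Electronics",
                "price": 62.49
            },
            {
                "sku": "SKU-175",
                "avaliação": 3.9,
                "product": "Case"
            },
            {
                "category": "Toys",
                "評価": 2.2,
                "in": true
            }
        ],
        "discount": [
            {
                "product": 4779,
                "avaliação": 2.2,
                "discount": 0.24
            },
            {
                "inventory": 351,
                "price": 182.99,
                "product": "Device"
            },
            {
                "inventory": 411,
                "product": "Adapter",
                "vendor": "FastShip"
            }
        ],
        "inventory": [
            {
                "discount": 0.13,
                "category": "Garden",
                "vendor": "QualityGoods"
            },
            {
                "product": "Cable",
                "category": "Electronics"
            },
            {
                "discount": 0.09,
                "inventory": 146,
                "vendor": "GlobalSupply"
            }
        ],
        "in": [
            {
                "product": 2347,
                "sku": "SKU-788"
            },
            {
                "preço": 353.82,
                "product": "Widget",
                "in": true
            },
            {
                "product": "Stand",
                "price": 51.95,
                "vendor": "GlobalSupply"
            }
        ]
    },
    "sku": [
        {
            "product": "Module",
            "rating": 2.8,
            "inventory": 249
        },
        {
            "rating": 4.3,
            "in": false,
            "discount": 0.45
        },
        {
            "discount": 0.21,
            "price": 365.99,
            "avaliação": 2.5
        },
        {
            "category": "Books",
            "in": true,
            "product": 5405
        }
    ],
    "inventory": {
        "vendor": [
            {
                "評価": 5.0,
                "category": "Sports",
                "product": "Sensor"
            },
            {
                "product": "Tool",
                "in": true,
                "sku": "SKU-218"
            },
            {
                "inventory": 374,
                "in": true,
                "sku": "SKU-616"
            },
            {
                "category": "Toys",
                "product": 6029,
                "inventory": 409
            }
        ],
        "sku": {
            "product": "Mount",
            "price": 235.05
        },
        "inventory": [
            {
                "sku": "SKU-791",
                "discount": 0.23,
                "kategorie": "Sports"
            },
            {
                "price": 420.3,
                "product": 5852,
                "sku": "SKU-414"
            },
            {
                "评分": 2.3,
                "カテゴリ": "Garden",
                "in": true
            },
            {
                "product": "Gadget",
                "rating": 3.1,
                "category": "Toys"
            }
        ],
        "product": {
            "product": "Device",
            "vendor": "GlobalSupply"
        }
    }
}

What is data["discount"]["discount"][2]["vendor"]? "FastShip"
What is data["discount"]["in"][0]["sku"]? "SKU-788"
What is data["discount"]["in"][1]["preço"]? 353.82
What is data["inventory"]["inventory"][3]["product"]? "Gadget"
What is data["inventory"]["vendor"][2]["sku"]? "SKU-616"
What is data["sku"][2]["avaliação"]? 2.5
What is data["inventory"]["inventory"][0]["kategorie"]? "Sports"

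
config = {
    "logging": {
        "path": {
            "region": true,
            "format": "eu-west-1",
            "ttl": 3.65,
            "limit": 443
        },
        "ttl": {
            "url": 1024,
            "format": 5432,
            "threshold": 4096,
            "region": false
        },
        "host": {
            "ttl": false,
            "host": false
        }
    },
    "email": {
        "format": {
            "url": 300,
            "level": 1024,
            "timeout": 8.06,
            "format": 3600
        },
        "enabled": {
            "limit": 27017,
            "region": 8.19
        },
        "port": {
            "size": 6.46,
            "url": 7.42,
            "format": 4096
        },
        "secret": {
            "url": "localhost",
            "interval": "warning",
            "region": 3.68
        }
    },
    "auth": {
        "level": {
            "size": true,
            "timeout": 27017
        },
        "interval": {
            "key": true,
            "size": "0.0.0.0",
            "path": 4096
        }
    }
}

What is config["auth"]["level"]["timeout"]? 27017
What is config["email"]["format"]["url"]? 300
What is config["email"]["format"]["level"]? 1024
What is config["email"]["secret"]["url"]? "localhost"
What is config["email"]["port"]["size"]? 6.46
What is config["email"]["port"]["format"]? 4096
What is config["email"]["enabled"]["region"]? 8.19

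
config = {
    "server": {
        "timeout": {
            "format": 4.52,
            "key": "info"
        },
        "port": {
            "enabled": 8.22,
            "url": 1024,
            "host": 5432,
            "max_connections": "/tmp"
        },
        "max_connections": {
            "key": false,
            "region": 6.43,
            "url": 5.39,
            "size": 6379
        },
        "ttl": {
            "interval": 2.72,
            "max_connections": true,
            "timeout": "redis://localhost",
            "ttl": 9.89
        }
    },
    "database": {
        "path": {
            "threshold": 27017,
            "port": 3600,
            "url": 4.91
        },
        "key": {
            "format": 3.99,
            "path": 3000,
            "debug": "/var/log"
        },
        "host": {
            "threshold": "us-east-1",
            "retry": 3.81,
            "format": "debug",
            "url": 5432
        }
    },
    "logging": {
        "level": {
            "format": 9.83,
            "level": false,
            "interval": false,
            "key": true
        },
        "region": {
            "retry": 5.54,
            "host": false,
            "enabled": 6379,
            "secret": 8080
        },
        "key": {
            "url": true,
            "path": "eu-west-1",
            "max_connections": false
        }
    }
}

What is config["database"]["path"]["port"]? 3600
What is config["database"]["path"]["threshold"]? 27017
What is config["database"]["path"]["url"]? 4.91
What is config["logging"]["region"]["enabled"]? 6379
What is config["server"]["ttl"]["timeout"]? "redis://localhost"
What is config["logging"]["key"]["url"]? True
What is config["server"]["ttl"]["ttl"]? 9.89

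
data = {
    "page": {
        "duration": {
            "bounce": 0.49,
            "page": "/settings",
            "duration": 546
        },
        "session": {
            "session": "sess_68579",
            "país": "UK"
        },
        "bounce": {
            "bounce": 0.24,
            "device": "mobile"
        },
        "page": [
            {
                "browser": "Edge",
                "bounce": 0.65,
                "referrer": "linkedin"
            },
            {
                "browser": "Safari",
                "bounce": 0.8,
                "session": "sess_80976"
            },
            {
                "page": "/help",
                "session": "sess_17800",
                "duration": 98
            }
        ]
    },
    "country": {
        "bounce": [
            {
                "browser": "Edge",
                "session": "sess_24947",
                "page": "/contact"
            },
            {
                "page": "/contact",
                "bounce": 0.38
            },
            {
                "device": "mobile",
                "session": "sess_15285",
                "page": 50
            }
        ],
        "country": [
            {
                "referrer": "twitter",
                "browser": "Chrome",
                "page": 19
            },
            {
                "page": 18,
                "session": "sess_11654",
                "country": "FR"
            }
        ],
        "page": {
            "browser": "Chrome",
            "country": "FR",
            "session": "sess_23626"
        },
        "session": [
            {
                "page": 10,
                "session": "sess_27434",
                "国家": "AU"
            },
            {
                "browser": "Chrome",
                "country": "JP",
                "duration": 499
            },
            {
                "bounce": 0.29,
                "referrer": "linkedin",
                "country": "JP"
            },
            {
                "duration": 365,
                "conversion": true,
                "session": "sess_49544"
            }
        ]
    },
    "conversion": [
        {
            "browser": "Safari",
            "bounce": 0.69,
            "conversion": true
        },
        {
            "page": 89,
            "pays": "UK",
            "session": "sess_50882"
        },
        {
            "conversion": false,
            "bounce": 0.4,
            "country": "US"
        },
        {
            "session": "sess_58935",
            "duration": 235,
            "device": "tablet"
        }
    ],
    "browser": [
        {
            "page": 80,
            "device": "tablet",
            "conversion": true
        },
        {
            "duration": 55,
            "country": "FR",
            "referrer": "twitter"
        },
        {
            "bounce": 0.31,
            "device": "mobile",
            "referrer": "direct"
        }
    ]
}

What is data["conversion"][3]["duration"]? 235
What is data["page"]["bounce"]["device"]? "mobile"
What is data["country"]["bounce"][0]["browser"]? "Edge"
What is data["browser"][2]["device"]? "mobile"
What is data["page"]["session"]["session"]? "sess_68579"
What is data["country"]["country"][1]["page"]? 18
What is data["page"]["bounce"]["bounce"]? 0.24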